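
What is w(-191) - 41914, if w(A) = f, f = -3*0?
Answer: -41914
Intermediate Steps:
f = 0
w(A) = 0
w(-191) - 41914 = 0 - 41914 = -41914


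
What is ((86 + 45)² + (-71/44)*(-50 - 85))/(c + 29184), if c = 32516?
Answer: 764669/2714800 ≈ 0.28167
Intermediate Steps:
((86 + 45)² + (-71/44)*(-50 - 85))/(c + 29184) = ((86 + 45)² + (-71/44)*(-50 - 85))/(32516 + 29184) = (131² - 71*1/44*(-135))/61700 = (17161 - 71/44*(-135))*(1/61700) = (17161 + 9585/44)*(1/61700) = (764669/44)*(1/61700) = 764669/2714800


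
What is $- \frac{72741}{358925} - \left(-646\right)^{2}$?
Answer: $- \frac{149785218041}{358925} \approx -4.1732 \cdot 10^{5}$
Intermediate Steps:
$- \frac{72741}{358925} - \left(-646\right)^{2} = \left(-72741\right) \frac{1}{358925} - 417316 = - \frac{72741}{358925} - 417316 = - \frac{149785218041}{358925}$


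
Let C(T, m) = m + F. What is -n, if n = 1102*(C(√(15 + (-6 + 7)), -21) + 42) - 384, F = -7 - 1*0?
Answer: -15044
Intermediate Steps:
F = -7 (F = -7 + 0 = -7)
C(T, m) = -7 + m (C(T, m) = m - 7 = -7 + m)
n = 15044 (n = 1102*((-7 - 21) + 42) - 384 = 1102*(-28 + 42) - 384 = 1102*14 - 384 = 15428 - 384 = 15044)
-n = -1*15044 = -15044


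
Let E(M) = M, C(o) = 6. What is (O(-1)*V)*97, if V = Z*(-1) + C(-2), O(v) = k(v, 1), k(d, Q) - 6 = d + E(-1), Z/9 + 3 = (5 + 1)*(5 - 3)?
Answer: -29100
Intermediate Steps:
Z = 81 (Z = -27 + 9*((5 + 1)*(5 - 3)) = -27 + 9*(6*2) = -27 + 9*12 = -27 + 108 = 81)
k(d, Q) = 5 + d (k(d, Q) = 6 + (d - 1) = 6 + (-1 + d) = 5 + d)
O(v) = 5 + v
V = -75 (V = 81*(-1) + 6 = -81 + 6 = -75)
(O(-1)*V)*97 = ((5 - 1)*(-75))*97 = (4*(-75))*97 = -300*97 = -29100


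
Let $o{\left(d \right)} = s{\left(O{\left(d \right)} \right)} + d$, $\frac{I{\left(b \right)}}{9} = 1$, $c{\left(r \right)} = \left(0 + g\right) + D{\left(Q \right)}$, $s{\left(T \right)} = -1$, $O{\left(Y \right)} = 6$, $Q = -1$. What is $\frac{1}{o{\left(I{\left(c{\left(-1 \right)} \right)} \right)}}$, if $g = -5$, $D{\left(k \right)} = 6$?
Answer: $\frac{1}{8} \approx 0.125$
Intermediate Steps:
$c{\left(r \right)} = 1$ ($c{\left(r \right)} = \left(0 - 5\right) + 6 = -5 + 6 = 1$)
$I{\left(b \right)} = 9$ ($I{\left(b \right)} = 9 \cdot 1 = 9$)
$o{\left(d \right)} = -1 + d$
$\frac{1}{o{\left(I{\left(c{\left(-1 \right)} \right)} \right)}} = \frac{1}{-1 + 9} = \frac{1}{8}$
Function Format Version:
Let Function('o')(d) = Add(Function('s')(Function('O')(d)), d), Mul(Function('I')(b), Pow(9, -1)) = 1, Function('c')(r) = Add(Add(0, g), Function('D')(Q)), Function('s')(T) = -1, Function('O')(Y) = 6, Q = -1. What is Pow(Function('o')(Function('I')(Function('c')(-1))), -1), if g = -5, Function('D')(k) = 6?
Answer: Rational(1, 8) ≈ 0.12500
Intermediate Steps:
Function('c')(r) = 1 (Function('c')(r) = Add(Add(0, -5), 6) = Add(-5, 6) = 1)
Function('I')(b) = 9 (Function('I')(b) = Mul(9, 1) = 9)
Function('o')(d) = Add(-1, d)
Pow(Function('o')(Function('I')(Function('c')(-1))), -1) = Pow(Add(-1, 9), -1) = Pow(8, -1) = Rational(1, 8)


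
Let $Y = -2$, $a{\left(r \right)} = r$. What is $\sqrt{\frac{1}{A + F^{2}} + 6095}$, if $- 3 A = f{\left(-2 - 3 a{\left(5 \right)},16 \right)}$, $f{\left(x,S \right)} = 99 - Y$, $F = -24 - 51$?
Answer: $\frac{\sqrt{1714932378542}}{16774} \approx 78.07$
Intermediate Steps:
$F = -75$
$f{\left(x,S \right)} = 101$ ($f{\left(x,S \right)} = 99 - -2 = 99 + 2 = 101$)
$A = - \frac{101}{3}$ ($A = \left(- \frac{1}{3}\right) 101 = - \frac{101}{3} \approx -33.667$)
$\sqrt{\frac{1}{A + F^{2}} + 6095} = \sqrt{\frac{1}{- \frac{101}{3} + \left(-75\right)^{2}} + 6095} = \sqrt{\frac{1}{- \frac{101}{3} + 5625} + 6095} = \sqrt{\frac{1}{\frac{16774}{3}} + 6095} = \sqrt{\frac{3}{16774} + 6095} = \sqrt{\frac{102237533}{16774}} = \frac{\sqrt{1714932378542}}{16774}$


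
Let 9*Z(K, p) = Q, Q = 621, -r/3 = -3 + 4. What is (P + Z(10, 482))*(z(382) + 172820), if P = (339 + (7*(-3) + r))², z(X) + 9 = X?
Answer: 17197025742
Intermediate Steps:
r = -3 (r = -3*(-3 + 4) = -3*1 = -3)
Z(K, p) = 69 (Z(K, p) = (⅑)*621 = 69)
z(X) = -9 + X
P = 99225 (P = (339 + (7*(-3) - 3))² = (339 + (-21 - 3))² = (339 - 24)² = 315² = 99225)
(P + Z(10, 482))*(z(382) + 172820) = (99225 + 69)*((-9 + 382) + 172820) = 99294*(373 + 172820) = 99294*173193 = 17197025742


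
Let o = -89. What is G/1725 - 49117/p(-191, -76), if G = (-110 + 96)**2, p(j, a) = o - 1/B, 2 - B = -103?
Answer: 8898148441/16121850 ≈ 551.93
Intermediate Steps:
B = 105 (B = 2 - 1*(-103) = 2 + 103 = 105)
p(j, a) = -9346/105 (p(j, a) = -89 - 1/105 = -9346/105)
G = 196 (G = (-14)**2 = 196)
G/1725 - 49117/p(-191, -76) = 196/1725 - 49117/(-9346/105) = 196*(1/1725) - 49117*(-105/9346) = 196/1725 + 5157285/9346 = 8898148441/16121850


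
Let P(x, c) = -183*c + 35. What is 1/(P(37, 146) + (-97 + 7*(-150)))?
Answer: -1/27830 ≈ -3.5932e-5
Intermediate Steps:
P(x, c) = 35 - 183*c
1/(P(37, 146) + (-97 + 7*(-150))) = 1/((35 - 183*146) + (-97 + 7*(-150))) = 1/((35 - 26718) + (-97 - 1050)) = 1/(-26683 - 1147) = 1/(-27830) = -1/27830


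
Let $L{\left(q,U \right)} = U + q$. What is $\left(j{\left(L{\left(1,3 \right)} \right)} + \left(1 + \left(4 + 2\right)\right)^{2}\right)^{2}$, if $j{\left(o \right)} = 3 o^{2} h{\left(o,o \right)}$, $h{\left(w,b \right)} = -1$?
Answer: $1$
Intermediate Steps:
$j{\left(o \right)} = - 3 o^{2}$ ($j{\left(o \right)} = 3 o^{2} \left(-1\right) = - 3 o^{2}$)
$\left(j{\left(L{\left(1,3 \right)} \right)} + \left(1 + \left(4 + 2\right)\right)^{2}\right)^{2} = \left(- 3 \left(3 + 1\right)^{2} + \left(1 + \left(4 + 2\right)\right)^{2}\right)^{2} = \left(- 3 \cdot 4^{2} + \left(1 + 6\right)^{2}\right)^{2} = \left(\left(-3\right) 16 + 7^{2}\right)^{2} = \left(-48 + 49\right)^{2} = 1^{2} = 1$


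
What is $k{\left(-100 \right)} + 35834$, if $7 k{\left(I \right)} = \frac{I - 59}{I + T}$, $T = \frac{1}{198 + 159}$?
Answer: $\frac{1279246075}{35699} \approx 35834.0$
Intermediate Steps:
$T = \frac{1}{357} \approx 0.0028011$
$k{\left(I \right)} = \frac{-59 + I}{7 \left(\frac{1}{357} + I\right)}$ ($k{\left(I \right)} = \frac{\left(I - 59\right) \frac{1}{I + \frac{1}{357}}}{7} = \frac{\left(-59 + I\right) \frac{1}{\frac{1}{357} + I}}{7} = \frac{\frac{1}{\frac{1}{357} + I} \left(-59 + I\right)}{7} = \frac{-59 + I}{7 \left(\frac{1}{357} + I\right)}$)
$k{\left(-100 \right)} + 35834 = \frac{51 \left(-59 - 100\right)}{1 + 357 \left(-100\right)} + 35834 = 51 \frac{1}{1 - 35700} \left(-159\right) + 35834 = 51 \frac{1}{-35699} \left(-159\right) + 35834 = 51 \left(- \frac{1}{35699}\right) \left(-159\right) + 35834 = \frac{8109}{35699} + 35834 = \frac{1279246075}{35699}$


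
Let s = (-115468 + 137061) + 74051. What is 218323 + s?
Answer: 313967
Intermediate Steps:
s = 95644 (s = 21593 + 74051 = 95644)
218323 + s = 218323 + 95644 = 313967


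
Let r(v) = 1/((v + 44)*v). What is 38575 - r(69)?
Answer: 300769274/7797 ≈ 38575.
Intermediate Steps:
r(v) = 1/(v*(44 + v)) (r(v) = 1/((44 + v)*v) = 1/(v*(44 + v)))
38575 - r(69) = 38575 - 1/(69*(44 + 69)) = 38575 - 1/(69*113) = 38575 - 1*1/7797 = 38575 - 1/7797 = 300769274/7797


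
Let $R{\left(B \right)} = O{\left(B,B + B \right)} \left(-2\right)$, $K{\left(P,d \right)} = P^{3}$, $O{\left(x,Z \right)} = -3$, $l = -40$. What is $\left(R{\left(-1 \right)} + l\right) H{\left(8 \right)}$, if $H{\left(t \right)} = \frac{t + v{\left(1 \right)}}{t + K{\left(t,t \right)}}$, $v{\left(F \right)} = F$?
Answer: $- \frac{153}{260} \approx -0.58846$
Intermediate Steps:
$H{\left(t \right)} = \frac{1 + t}{t + t^{3}}$ ($H{\left(t \right)} = \frac{t + 1}{t + t^{3}} = \frac{1 + t}{t + t^{3}}$)
$R{\left(B \right)} = 6$ ($R{\left(B \right)} = \left(-3\right) \left(-2\right) = 6$)
$\left(R{\left(-1 \right)} + l\right) H{\left(8 \right)} = \left(6 - 40\right) \frac{1 + 8}{8 + 8^{3}} = - 34 \frac{1}{8 + 512} \cdot 9 = - 34 \cdot \frac{1}{520} \cdot 9 = \left(-34\right) \frac{9}{520} = - \frac{153}{260}$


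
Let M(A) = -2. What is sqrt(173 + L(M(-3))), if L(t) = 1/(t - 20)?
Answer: sqrt(83710)/22 ≈ 13.151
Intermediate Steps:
L(t) = 1/(-20 + t)
sqrt(173 + L(M(-3))) = sqrt(173 + 1/(-20 - 2)) = sqrt(173 + 1/(-22)) = sqrt(173 - 1/22) = sqrt(3805/22) = sqrt(83710)/22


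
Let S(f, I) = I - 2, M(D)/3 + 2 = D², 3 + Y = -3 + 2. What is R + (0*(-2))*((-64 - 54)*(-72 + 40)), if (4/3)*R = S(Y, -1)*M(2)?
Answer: -27/2 ≈ -13.500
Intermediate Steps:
Y = -4 (Y = -3 + (-3 + 2) = -3 - 1 = -4)
M(D) = -6 + 3*D²
S(f, I) = -2 + I
R = -27/2 (R = 3*((-2 - 1)*(-6 + 3*2²))/4 = 3*(-3*(-6 + 3*4))/4 = 3*(-3*(-6 + 12))/4 = 3*(-3*6)/4 = (¾)*(-18) = -27/2 ≈ -13.500)
R + (0*(-2))*((-64 - 54)*(-72 + 40)) = -27/2 + (0*(-2))*((-64 - 54)*(-72 + 40)) = -27/2 + 0*(-118*(-32)) = -27/2 + 0*3776 = -27/2 + 0 = -27/2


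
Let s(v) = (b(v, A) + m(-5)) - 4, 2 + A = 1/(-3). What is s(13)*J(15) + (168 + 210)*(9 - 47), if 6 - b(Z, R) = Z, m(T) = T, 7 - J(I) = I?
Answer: -14236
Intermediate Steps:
J(I) = 7 - I
A = -7/3 (A = -2 + 1/(-3) = -2 - 1/3 = -7/3 ≈ -2.3333)
b(Z, R) = 6 - Z
s(v) = -3 - v (s(v) = ((6 - v) - 5) - 4 = (1 - v) - 4 = -3 - v)
s(13)*J(15) + (168 + 210)*(9 - 47) = (-3 - 1*13)*(7 - 1*15) + (168 + 210)*(9 - 47) = (-3 - 13)*(7 - 15) + 378*(-38) = -16*(-8) - 14364 = 128 - 14364 = -14236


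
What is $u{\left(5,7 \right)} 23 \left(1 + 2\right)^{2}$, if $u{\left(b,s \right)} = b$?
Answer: $1035$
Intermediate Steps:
$u{\left(5,7 \right)} 23 \left(1 + 2\right)^{2} = 5 \cdot 23 \left(1 + 2\right)^{2} = 115 \cdot 3^{2} = 115 \cdot 9 = 1035$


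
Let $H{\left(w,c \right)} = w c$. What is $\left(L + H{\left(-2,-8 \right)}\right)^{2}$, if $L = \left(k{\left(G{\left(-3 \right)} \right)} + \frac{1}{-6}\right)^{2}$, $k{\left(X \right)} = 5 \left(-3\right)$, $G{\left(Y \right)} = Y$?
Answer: $\frac{78446449}{1296} \approx 60530.0$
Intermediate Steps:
$k{\left(X \right)} = -15$
$L = \frac{8281}{36}$ ($L = \left(-15 + \frac{1}{-6}\right)^{2} = \left(-15 - \frac{1}{6}\right)^{2} = \left(- \frac{91}{6}\right)^{2} = \frac{8281}{36} \approx 230.03$)
$H{\left(w,c \right)} = c w$
$\left(L + H{\left(-2,-8 \right)}\right)^{2} = \left(\frac{8281}{36} - -16\right)^{2} = \left(\frac{8281}{36} + 16\right)^{2} = \left(\frac{8857}{36}\right)^{2} = \frac{78446449}{1296}$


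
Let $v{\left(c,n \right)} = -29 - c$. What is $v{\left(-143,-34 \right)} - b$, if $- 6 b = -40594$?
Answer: $- \frac{19955}{3} \approx -6651.7$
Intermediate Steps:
$b = \frac{20297}{3}$ ($b = \left(- \frac{1}{6}\right) \left(-40594\right) = \frac{20297}{3} \approx 6765.7$)
$v{\left(-143,-34 \right)} - b = \left(-29 - -143\right) - \frac{20297}{3} = \left(-29 + 143\right) - \frac{20297}{3} = 114 - \frac{20297}{3} = - \frac{19955}{3}$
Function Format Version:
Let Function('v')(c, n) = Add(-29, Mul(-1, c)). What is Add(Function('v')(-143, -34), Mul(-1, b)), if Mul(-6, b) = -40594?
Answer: Rational(-19955, 3) ≈ -6651.7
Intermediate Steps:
b = Rational(20297, 3) (b = Mul(Rational(-1, 6), -40594) = Rational(20297, 3) ≈ 6765.7)
Add(Function('v')(-143, -34), Mul(-1, b)) = Add(Add(-29, Mul(-1, -143)), Mul(-1, Rational(20297, 3))) = Add(Add(-29, 143), Rational(-20297, 3)) = Add(114, Rational(-20297, 3)) = Rational(-19955, 3)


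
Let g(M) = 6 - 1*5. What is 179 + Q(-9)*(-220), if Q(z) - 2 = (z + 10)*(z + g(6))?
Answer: 1499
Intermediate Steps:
g(M) = 1 (g(M) = 6 - 5 = 1)
Q(z) = 2 + (1 + z)*(10 + z) (Q(z) = 2 + (z + 10)*(z + 1) = 2 + (10 + z)*(1 + z) = 2 + (1 + z)*(10 + z))
179 + Q(-9)*(-220) = 179 + (12 + (-9)² + 11*(-9))*(-220) = 179 + (12 + 81 - 99)*(-220) = 179 - 6*(-220) = 179 + 1320 = 1499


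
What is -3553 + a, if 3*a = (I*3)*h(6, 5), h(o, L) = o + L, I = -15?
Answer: -3718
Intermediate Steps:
h(o, L) = L + o
a = -165 (a = ((-15*3)*(5 + 6))/3 = (-45*11)/3 = (⅓)*(-495) = -165)
-3553 + a = -3553 - 165 = -3718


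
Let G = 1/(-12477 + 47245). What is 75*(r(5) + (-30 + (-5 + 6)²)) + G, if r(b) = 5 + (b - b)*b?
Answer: -62582399/34768 ≈ -1800.0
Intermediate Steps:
r(b) = 5 (r(b) = 5 + 0*b = 5 + 0 = 5)
G = 1/34768 ≈ 2.8762e-5
75*(r(5) + (-30 + (-5 + 6)²)) + G = 75*(5 + (-30 + (-5 + 6)²)) + 1/34768 = 75*(5 + (-30 + 1²)) + 1/34768 = 75*(5 + (-30 + 1)) + 1/34768 = 75*(5 - 29) + 1/34768 = 75*(-24) + 1/34768 = -1800 + 1/34768 = -62582399/34768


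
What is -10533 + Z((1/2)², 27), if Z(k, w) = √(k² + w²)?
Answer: -10533 + √11665/4 ≈ -10506.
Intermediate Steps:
-10533 + Z((1/2)², 27) = -10533 + √(((1/2)²)² + 27²) = -10533 + √(((½)²)² + 729) = -10533 + √((¼)² + 729) = -10533 + √(1/16 + 729) = -10533 + √(11665/16) = -10533 + √11665/4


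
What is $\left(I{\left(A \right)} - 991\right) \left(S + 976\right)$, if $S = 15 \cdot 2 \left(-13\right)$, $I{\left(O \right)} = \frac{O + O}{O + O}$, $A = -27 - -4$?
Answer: $-580140$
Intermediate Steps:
$A = -23$ ($A = -27 + 4 = -23$)
$I{\left(O \right)} = 1$ ($I{\left(O \right)} = \frac{2 O}{2 O} = 2 O \frac{1}{2 O} = 1$)
$S = -390$ ($S = 30 \left(-13\right) = -390$)
$\left(I{\left(A \right)} - 991\right) \left(S + 976\right) = \left(1 - 991\right) \left(-390 + 976\right) = \left(-990\right) 586 = -580140$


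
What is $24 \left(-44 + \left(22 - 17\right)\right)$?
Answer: $-936$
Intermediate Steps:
$24 \left(-44 + \left(22 - 17\right)\right) = 24 \left(-44 + 5\right) = 24 \left(-39\right) = -936$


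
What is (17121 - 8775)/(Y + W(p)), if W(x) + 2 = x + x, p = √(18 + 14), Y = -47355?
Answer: -395241522/2242685321 - 66768*√2/2242685321 ≈ -0.17628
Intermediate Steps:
p = 4*√2 (p = √32 = 4*√2 ≈ 5.6569)
W(x) = -2 + 2*x (W(x) = -2 + (x + x) = -2 + 2*x)
(17121 - 8775)/(Y + W(p)) = (17121 - 8775)/(-47355 + (-2 + 2*(4*√2))) = 8346/(-47355 + (-2 + 8*√2)) = 8346/(-47357 + 8*√2)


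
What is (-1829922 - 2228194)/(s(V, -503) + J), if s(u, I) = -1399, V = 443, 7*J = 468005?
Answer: -7101703/114553 ≈ -61.995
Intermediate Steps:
J = 468005/7 (J = (⅐)*468005 = 468005/7 ≈ 66858.)
(-1829922 - 2228194)/(s(V, -503) + J) = (-1829922 - 2228194)/(-1399 + 468005/7) = -4058116/458212/7 = -4058116*7/458212 = -7101703/114553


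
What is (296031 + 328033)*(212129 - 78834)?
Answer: 83184610880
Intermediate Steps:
(296031 + 328033)*(212129 - 78834) = 624064*133295 = 83184610880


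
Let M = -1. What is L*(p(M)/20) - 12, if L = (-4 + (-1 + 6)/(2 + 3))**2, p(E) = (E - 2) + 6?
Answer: -213/20 ≈ -10.650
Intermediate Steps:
p(E) = 4 + E (p(E) = (-2 + E) + 6 = 4 + E)
L = 9 (L = (-4 + 5/5)**2 = (-4 + 5*(1/5))**2 = (-4 + 1)**2 = (-3)**2 = 9)
L*(p(M)/20) - 12 = 9*((4 - 1)/20) - 12 = 9*(3*(1/20)) - 12 = 9*(3/20) - 12 = 27/20 - 12 = -213/20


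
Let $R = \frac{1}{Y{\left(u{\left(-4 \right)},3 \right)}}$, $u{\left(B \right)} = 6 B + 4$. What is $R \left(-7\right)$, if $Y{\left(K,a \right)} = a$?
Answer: $- \frac{7}{3} \approx -2.3333$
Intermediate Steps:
$u{\left(B \right)} = 4 + 6 B$
$R = \frac{1}{3} \approx 0.33333$
$R \left(-7\right) = \frac{1}{3} \left(-7\right) = - \frac{7}{3}$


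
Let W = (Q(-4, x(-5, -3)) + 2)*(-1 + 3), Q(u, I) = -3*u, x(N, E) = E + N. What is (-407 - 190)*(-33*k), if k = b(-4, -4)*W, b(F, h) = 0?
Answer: 0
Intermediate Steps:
W = 28 (W = (-3*(-4) + 2)*(-1 + 3) = (12 + 2)*2 = 14*2 = 28)
k = 0 (k = 0*28 = 0)
(-407 - 190)*(-33*k) = (-407 - 190)*(-33*0) = -597*0 = 0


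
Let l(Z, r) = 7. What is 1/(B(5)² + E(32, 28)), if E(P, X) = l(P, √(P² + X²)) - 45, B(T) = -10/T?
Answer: -1/34 ≈ -0.029412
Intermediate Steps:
E(P, X) = -38 (E(P, X) = 7 - 45 = -38)
1/(B(5)² + E(32, 28)) = 1/((-10/5)² - 38) = 1/((-10*⅕)² - 38) = 1/((-2)² - 38) = 1/(4 - 38) = 1/(-34) = -1/34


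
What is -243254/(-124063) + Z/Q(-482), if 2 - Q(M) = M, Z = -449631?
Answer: -55664835817/60046492 ≈ -927.03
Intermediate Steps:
Q(M) = 2 - M
-243254/(-124063) + Z/Q(-482) = -243254/(-124063) - 449631/(2 - 1*(-482)) = -243254*(-1/124063) - 449631/(2 + 482) = 243254/124063 - 449631/484 = -55664835817/60046492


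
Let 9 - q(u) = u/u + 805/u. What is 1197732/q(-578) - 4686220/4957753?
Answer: 3432172901072908/26915641037 ≈ 1.2752e+5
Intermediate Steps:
q(u) = 8 - 805/u (q(u) = 9 - (u/u + 805/u) = 9 - (1 + 805/u) = 9 + (-1 - 805/u) = 8 - 805/u)
1197732/q(-578) - 4686220/4957753 = 1197732/(8 - 805/(-578)) - 4686220/4957753 = 1197732/(8 - 805*(-1/578)) - 4686220*1/4957753 = 1197732/(8 + 805/578) - 4686220/4957753 = 1197732/(5429/578) - 4686220/4957753 = 1197732*(578/5429) - 4686220/4957753 = 692289096/5429 - 4686220/4957753 = 3432172901072908/26915641037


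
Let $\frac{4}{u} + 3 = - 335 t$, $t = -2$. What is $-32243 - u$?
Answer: $- \frac{21506085}{667} \approx -32243.0$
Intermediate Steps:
$u = \frac{4}{667}$ ($u = \frac{4}{-3 - -670} = \frac{4}{-3 + 670} = \frac{4}{667} \approx 0.005997$)
$-32243 - u = -32243 - \frac{4}{667} = - \frac{21506085}{667}$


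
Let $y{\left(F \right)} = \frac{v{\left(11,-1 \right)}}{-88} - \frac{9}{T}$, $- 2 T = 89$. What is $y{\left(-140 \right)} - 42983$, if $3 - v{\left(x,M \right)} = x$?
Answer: $- \frac{42080070}{979} \approx -42983.0$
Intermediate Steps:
$T = - \frac{89}{2}$ ($T = \left(- \frac{1}{2}\right) 89 = - \frac{89}{2} \approx -44.5$)
$v{\left(x,M \right)} = 3 - x$
$y{\left(F \right)} = \frac{287}{979}$ ($y{\left(F \right)} = \frac{3 - 11}{-88} - \frac{9}{- \frac{89}{2}} = \left(3 - 11\right) \left(- \frac{1}{88}\right) - - \frac{18}{89} = \left(-8\right) \left(- \frac{1}{88}\right) + \frac{18}{89} = \frac{1}{11} + \frac{18}{89} = \frac{287}{979}$)
$y{\left(-140 \right)} - 42983 = \frac{287}{979} - 42983 = - \frac{42080070}{979}$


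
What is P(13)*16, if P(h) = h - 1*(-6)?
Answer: 304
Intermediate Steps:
P(h) = 6 + h (P(h) = h + 6 = 6 + h)
P(13)*16 = (6 + 13)*16 = 19*16 = 304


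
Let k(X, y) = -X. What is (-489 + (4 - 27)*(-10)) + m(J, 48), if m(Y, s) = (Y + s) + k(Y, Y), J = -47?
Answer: -211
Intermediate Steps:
m(Y, s) = s (m(Y, s) = (Y + s) - Y = s)
(-489 + (4 - 27)*(-10)) + m(J, 48) = (-489 + (4 - 27)*(-10)) + 48 = (-489 - 23*(-10)) + 48 = (-489 + 230) + 48 = -259 + 48 = -211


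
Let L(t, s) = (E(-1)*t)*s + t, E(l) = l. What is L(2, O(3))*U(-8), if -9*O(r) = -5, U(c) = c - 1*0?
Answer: -64/9 ≈ -7.1111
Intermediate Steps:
U(c) = c (U(c) = c + 0 = c)
O(r) = 5/9 (O(r) = -⅑*(-5) = 5/9)
L(t, s) = t - s*t (L(t, s) = (-t)*s + t = -s*t + t = t - s*t)
L(2, O(3))*U(-8) = (2*(1 - 1*5/9))*(-8) = (2*(1 - 5/9))*(-8) = (2*(4/9))*(-8) = (8/9)*(-8) = -64/9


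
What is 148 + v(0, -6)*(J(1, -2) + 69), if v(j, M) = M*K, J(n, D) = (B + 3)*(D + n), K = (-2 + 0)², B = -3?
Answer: -1508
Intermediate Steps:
K = 4 (K = (-2)² = 4)
J(n, D) = 0 (J(n, D) = (-3 + 3)*(D + n) = 0*(D + n) = 0)
v(j, M) = 4*M (v(j, M) = M*4 = 4*M)
148 + v(0, -6)*(J(1, -2) + 69) = 148 + (4*(-6))*(0 + 69) = 148 - 24*69 = 148 - 1656 = -1508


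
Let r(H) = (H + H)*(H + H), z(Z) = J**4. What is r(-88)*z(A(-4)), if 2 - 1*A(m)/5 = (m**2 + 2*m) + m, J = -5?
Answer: 19360000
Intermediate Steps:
A(m) = 10 - 15*m - 5*m**2 (A(m) = 10 - 5*((m**2 + 2*m) + m) = 10 - 5*(m**2 + 3*m) = 10 + (-15*m - 5*m**2) = 10 - 15*m - 5*m**2)
z(Z) = 625 (z(Z) = (-5)**4 = 625)
r(H) = 4*H**2 (r(H) = (2*H)*(2*H) = 4*H**2)
r(-88)*z(A(-4)) = (4*(-88)**2)*625 = (4*7744)*625 = 30976*625 = 19360000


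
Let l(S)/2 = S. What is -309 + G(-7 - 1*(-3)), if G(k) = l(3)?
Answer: -303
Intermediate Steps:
l(S) = 2*S
G(k) = 6 (G(k) = 2*3 = 6)
-309 + G(-7 - 1*(-3)) = -309 + 6 = -303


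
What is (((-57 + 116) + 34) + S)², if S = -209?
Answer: 13456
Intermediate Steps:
(((-57 + 116) + 34) + S)² = (((-57 + 116) + 34) - 209)² = ((59 + 34) - 209)² = (93 - 209)² = (-116)² = 13456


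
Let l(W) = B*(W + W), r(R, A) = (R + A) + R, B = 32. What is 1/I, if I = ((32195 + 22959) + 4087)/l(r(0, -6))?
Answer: -128/19747 ≈ -0.0064820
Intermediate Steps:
r(R, A) = A + 2*R (r(R, A) = (A + R) + R = A + 2*R)
l(W) = 64*W (l(W) = 32*(W + W) = 32*(2*W) = 64*W)
I = -19747/128 (I = ((32195 + 22959) + 4087)/((64*(-6 + 2*0))) = (55154 + 4087)/((64*(-6 + 0))) = 59241/((64*(-6))) = 59241/(-384) = 59241*(-1/384) = -19747/128 ≈ -154.27)
1/I = 1/(-19747/128) = -128/19747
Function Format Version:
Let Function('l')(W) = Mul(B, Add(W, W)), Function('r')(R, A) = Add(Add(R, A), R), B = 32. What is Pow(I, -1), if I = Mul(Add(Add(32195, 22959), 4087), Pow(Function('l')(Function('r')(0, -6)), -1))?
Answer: Rational(-128, 19747) ≈ -0.0064820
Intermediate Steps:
Function('r')(R, A) = Add(A, Mul(2, R)) (Function('r')(R, A) = Add(Add(A, R), R) = Add(A, Mul(2, R)))
Function('l')(W) = Mul(64, W) (Function('l')(W) = Mul(32, Add(W, W)) = Mul(32, Mul(2, W)) = Mul(64, W))
I = Rational(-19747, 128) (I = Mul(Add(Add(32195, 22959), 4087), Pow(Mul(64, Add(-6, Mul(2, 0))), -1)) = Mul(Add(55154, 4087), Pow(Mul(64, Add(-6, 0)), -1)) = Mul(59241, Pow(Mul(64, -6), -1)) = Mul(59241, Pow(-384, -1)) = Mul(59241, Rational(-1, 384)) = Rational(-19747, 128) ≈ -154.27)
Pow(I, -1) = Pow(Rational(-19747, 128), -1) = Rational(-128, 19747)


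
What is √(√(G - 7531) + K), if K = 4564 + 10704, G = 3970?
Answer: √(15268 + I*√3561) ≈ 123.56 + 0.2415*I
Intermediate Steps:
K = 15268
√(√(G - 7531) + K) = √(√(3970 - 7531) + 15268) = √(√(-3561) + 15268) = √(I*√3561 + 15268) = √(15268 + I*√3561)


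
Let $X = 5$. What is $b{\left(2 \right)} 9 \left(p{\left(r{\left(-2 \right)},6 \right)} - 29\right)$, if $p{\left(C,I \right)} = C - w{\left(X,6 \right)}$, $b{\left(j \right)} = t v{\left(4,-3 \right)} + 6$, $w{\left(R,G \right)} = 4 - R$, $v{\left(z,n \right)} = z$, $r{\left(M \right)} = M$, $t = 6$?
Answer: $-8100$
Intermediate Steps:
$b{\left(j \right)} = 30$ ($b{\left(j \right)} = 6 \cdot 4 + 6 = 24 + 6 = 30$)
$p{\left(C,I \right)} = 1 + C$ ($p{\left(C,I \right)} = C - \left(4 - 5\right) = C - -1 = C + 1 = 1 + C$)
$b{\left(2 \right)} 9 \left(p{\left(r{\left(-2 \right)},6 \right)} - 29\right) = 30 \cdot 9 \left(\left(1 - 2\right) - 29\right) = 270 \left(-1 - 29\right) = 270 \left(-30\right) = -8100$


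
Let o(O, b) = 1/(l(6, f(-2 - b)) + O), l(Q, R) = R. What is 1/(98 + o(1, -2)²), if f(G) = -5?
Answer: 16/1569 ≈ 0.010198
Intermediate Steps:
o(O, b) = 1/(-5 + O)
1/(98 + o(1, -2)²) = 1/(98 + (1/(-5 + 1))²) = 1/(98 + (1/(-4))²) = 1/(98 + (-¼)²) = 1/(98 + 1/16) = 1/(1569/16) = 16/1569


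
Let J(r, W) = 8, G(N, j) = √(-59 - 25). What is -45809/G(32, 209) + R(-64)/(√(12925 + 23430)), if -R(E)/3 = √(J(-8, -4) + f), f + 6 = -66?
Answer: I*(-1008*√36355 + 1665386195*√21)/1526910 ≈ 4998.0*I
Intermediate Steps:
G(N, j) = 2*I*√21 (G(N, j) = √(-84) = 2*I*√21)
f = -72 (f = -6 - 66 = -72)
R(E) = -24*I (R(E) = -3*√(8 - 72) = -24*I)
-45809/G(32, 209) + R(-64)/(√(12925 + 23430)) = -45809*(-I*√21/42) + (-24*I)/(√(12925 + 23430)) = -(-45809)*I*√21/42 + (-24*I)/(√36355) = 45809*I*√21/42 + (-24*I)*(√36355/36355) = 45809*I*√21/42 - 24*I*√36355/36355 = -24*I*√36355/36355 + 45809*I*√21/42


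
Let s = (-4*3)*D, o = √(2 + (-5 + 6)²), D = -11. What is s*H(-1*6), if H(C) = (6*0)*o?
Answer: 0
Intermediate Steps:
o = √3 (o = √(2 + 1²) = √(2 + 1) = √3 ≈ 1.7320)
H(C) = 0 (H(C) = (6*0)*√3 = 0*√3 = 0)
s = 132 (s = -4*3*(-11) = -12*(-11) = 132)
s*H(-1*6) = 132*0 = 0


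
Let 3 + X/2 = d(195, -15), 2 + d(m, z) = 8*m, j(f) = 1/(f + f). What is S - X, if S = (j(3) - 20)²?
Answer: -97799/36 ≈ -2716.6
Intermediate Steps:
j(f) = 1/(2*f)
d(m, z) = -2 + 8*m
S = 14161/36 (S = ((½)/3 - 20)² = ((½)*(⅓) - 20)² = (⅙ - 20)² = (-119/6)² = 14161/36 ≈ 393.36)
X = 3110 (X = -6 + 2*(-2 + 8*195) = -6 + 2*(-2 + 1560) = -6 + 2*1558 = -6 + 3116 = 3110)
S - X = 14161/36 - 1*3110 = 14161/36 - 3110 = -97799/36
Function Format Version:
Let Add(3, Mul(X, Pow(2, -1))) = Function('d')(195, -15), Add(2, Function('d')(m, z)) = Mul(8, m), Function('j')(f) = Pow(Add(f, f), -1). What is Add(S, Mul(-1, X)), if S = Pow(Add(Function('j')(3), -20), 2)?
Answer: Rational(-97799, 36) ≈ -2716.6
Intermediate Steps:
Function('j')(f) = Mul(Rational(1, 2), Pow(f, -1)) (Function('j')(f) = Pow(Mul(2, f), -1) = Mul(Rational(1, 2), Pow(f, -1)))
Function('d')(m, z) = Add(-2, Mul(8, m))
S = Rational(14161, 36) (S = Pow(Add(Mul(Rational(1, 2), Pow(3, -1)), -20), 2) = Pow(Add(Mul(Rational(1, 2), Rational(1, 3)), -20), 2) = Pow(Add(Rational(1, 6), -20), 2) = Pow(Rational(-119, 6), 2) = Rational(14161, 36) ≈ 393.36)
X = 3110 (X = Add(-6, Mul(2, Add(-2, Mul(8, 195)))) = Add(-6, Mul(2, Add(-2, 1560))) = Add(-6, Mul(2, 1558)) = Add(-6, 3116) = 3110)
Add(S, Mul(-1, X)) = Add(Rational(14161, 36), Mul(-1, 3110)) = Add(Rational(14161, 36), -3110) = Rational(-97799, 36)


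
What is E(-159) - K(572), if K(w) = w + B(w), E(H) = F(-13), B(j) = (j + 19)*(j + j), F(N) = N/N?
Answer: -676675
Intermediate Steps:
F(N) = 1
B(j) = 2*j*(19 + j) (B(j) = (19 + j)*(2*j) = 2*j*(19 + j))
E(H) = 1
K(w) = w + 2*w*(19 + w)
E(-159) - K(572) = 1 - 572*(39 + 2*572) = 1 - 572*(39 + 1144) = 1 - 572*1183 = 1 - 1*676676 = 1 - 676676 = -676675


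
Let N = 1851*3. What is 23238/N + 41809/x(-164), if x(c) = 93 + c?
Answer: -25612831/43807 ≈ -584.67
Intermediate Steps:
N = 5553
23238/N + 41809/x(-164) = 23238/5553 + 41809/(93 - 164) = 23238*(1/5553) + 41809/(-71) = 2582/617 + 41809*(-1/71) = 2582/617 - 41809/71 = -25612831/43807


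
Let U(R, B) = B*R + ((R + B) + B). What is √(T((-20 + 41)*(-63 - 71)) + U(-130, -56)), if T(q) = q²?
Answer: 3*√880626 ≈ 2815.3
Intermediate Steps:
U(R, B) = R + 2*B + B*R (U(R, B) = B*R + ((B + R) + B) = B*R + (R + 2*B) = R + 2*B + B*R)
√(T((-20 + 41)*(-63 - 71)) + U(-130, -56)) = √(((-20 + 41)*(-63 - 71))² + (-130 + 2*(-56) - 56*(-130))) = √((21*(-134))² + (-130 - 112 + 7280)) = √((-2814)² + 7038) = √(7918596 + 7038) = √7925634 = 3*√880626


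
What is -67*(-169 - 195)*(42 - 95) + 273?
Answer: -1292291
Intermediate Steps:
-67*(-169 - 195)*(42 - 95) + 273 = -(-24388)*(-53) + 273 = -67*19292 + 273 = -1292564 + 273 = -1292291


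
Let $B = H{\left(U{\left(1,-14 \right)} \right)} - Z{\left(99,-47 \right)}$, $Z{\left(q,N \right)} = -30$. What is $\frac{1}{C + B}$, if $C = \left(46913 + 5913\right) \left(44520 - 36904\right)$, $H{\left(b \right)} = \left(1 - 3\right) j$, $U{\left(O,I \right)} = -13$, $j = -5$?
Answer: $\frac{1}{402322856} \approx 2.4856 \cdot 10^{-9}$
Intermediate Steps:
$H{\left(b \right)} = 10$ ($H{\left(b \right)} = \left(1 - 3\right) \left(-5\right) = \left(-2\right) \left(-5\right) = 10$)
$C = 402322816$ ($C = 52826 \cdot 7616 = 402322816$)
$B = 40$ ($B = 10 - -30 = 10 + 30 = 40$)
$\frac{1}{C + B} = \frac{1}{402322816 + 40} = \frac{1}{402322856}$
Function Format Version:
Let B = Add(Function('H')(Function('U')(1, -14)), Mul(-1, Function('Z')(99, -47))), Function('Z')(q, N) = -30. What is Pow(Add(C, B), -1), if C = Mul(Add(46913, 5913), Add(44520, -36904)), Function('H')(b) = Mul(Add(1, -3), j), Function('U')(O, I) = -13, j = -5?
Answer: Rational(1, 402322856) ≈ 2.4856e-9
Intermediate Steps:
Function('H')(b) = 10 (Function('H')(b) = Mul(Add(1, -3), -5) = Mul(-2, -5) = 10)
C = 402322816 (C = Mul(52826, 7616) = 402322816)
B = 40 (B = Add(10, Mul(-1, -30)) = Add(10, 30) = 40)
Pow(Add(C, B), -1) = Pow(Add(402322816, 40), -1) = Pow(402322856, -1) = Rational(1, 402322856)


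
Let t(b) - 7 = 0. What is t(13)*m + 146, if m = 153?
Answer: 1217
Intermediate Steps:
t(b) = 7 (t(b) = 7 + 0 = 7)
t(13)*m + 146 = 7*153 + 146 = 1071 + 146 = 1217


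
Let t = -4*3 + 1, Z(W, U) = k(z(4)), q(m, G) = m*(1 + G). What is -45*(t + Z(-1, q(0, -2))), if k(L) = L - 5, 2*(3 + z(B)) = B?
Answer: 765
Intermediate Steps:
z(B) = -3 + B/2
k(L) = -5 + L
Z(W, U) = -6 (Z(W, U) = -5 + (-3 + (½)*4) = -5 + (-3 + 2) = -5 - 1 = -6)
t = -11 (t = -12 + 1 = -11)
-45*(t + Z(-1, q(0, -2))) = -45*(-11 - 6) = -45*(-17) = 765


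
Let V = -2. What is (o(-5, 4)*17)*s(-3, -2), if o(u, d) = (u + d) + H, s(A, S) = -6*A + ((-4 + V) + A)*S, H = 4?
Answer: 1836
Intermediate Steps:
s(A, S) = -6*A + S*(-6 + A) (s(A, S) = -6*A + ((-4 - 2) + A)*S = -6*A + (-6 + A)*S = -6*A + S*(-6 + A))
o(u, d) = 4 + d + u (o(u, d) = (u + d) + 4 = (d + u) + 4 = 4 + d + u)
(o(-5, 4)*17)*s(-3, -2) = ((4 + 4 - 5)*17)*(-6*(-3) - 6*(-2) - 3*(-2)) = (3*17)*(18 + 12 + 6) = 51*36 = 1836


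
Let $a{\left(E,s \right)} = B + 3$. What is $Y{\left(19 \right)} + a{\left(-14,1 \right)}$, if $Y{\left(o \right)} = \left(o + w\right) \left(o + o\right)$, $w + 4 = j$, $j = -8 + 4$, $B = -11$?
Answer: $410$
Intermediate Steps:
$j = -4$
$w = -8$ ($w = -4 - 4 = -8$)
$Y{\left(o \right)} = 2 o \left(-8 + o\right)$ ($Y{\left(o \right)} = \left(o - 8\right) \left(o + o\right) = \left(-8 + o\right) 2 o = 2 o \left(-8 + o\right)$)
$a{\left(E,s \right)} = -8$ ($a{\left(E,s \right)} = -11 + 3 = -8$)
$Y{\left(19 \right)} + a{\left(-14,1 \right)} = 2 \cdot 19 \left(-8 + 19\right) - 8 = 2 \cdot 19 \cdot 11 - 8 = 418 - 8 = 410$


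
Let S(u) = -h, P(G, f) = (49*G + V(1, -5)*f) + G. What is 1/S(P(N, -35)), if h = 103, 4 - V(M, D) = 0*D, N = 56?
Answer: -1/103 ≈ -0.0097087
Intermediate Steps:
V(M, D) = 4 (V(M, D) = 4 - 0*D = 4 - 1*0 = 4 + 0 = 4)
P(G, f) = 4*f + 50*G (P(G, f) = (49*G + 4*f) + G = (4*f + 49*G) + G = 4*f + 50*G)
S(u) = -103 (S(u) = -1*103 = -103)
1/S(P(N, -35)) = 1/(-103) = -1/103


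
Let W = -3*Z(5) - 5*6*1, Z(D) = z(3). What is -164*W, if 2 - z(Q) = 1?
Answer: 5412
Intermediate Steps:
z(Q) = 1 (z(Q) = 2 - 1*1 = 2 - 1 = 1)
Z(D) = 1
W = -33 (W = -3*1 - 5*6*1 = -3 - 30*1 = -3 - 30 = -33)
-164*W = -164*(-33) = 5412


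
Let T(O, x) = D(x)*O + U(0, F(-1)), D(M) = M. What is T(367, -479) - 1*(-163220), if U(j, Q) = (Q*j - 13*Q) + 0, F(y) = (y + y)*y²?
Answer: -12547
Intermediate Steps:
F(y) = 2*y³ (F(y) = (2*y)*y² = 2*y³)
U(j, Q) = -13*Q + Q*j (U(j, Q) = (-13*Q + Q*j) + 0 = -13*Q + Q*j)
T(O, x) = 26 + O*x (T(O, x) = x*O + (2*(-1)³)*(-13 + 0) = O*x + (2*(-1))*(-13) = O*x - 2*(-13) = O*x + 26 = 26 + O*x)
T(367, -479) - 1*(-163220) = (26 + 367*(-479)) - 1*(-163220) = (26 - 175793) + 163220 = -175767 + 163220 = -12547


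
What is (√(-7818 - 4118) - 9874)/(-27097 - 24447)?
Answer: 4937/25772 - I*√746/12886 ≈ 0.19156 - 0.0021196*I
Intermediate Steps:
(√(-7818 - 4118) - 9874)/(-27097 - 24447) = (√(-11936) - 9874)/(-51544) = (4*I*√746 - 9874)*(-1/51544) = (-9874 + 4*I*√746)*(-1/51544) = 4937/25772 - I*√746/12886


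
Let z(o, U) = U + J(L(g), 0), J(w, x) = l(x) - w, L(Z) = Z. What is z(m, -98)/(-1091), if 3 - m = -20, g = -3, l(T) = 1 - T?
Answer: 94/1091 ≈ 0.086159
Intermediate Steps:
m = 23 (m = 3 - 1*(-20) = 3 + 20 = 23)
J(w, x) = 1 - w - x (J(w, x) = (1 - x) - w = 1 - w - x)
z(o, U) = 4 + U (z(o, U) = U + (1 - 1*(-3) - 1*0) = U + (1 + 3 + 0) = U + 4 = 4 + U)
z(m, -98)/(-1091) = (4 - 98)/(-1091) = -94*(-1/1091) = 94/1091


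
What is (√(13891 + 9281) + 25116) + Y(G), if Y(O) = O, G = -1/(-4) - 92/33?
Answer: 3314977/132 + 2*√5793 ≈ 25266.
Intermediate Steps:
G = -335/132 (G = -1*(-¼) - 92*1/33 = ¼ - 92/33 = -335/132 ≈ -2.5379)
(√(13891 + 9281) + 25116) + Y(G) = (√(13891 + 9281) + 25116) - 335/132 = (√23172 + 25116) - 335/132 = (2*√5793 + 25116) - 335/132 = (25116 + 2*√5793) - 335/132 = 3314977/132 + 2*√5793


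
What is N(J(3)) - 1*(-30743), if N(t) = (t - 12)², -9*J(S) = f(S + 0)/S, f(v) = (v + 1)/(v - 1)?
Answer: 22517923/729 ≈ 30889.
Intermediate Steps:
f(v) = (1 + v)/(-1 + v)
J(S) = -(1 + S)/(9*S*(-1 + S)) (J(S) = -(1 + (S + 0))/(-1 + (S + 0))/(9*S) = -(1 + S)/(-1 + S)/(9*S) = -(1 + S)/(9*S*(-1 + S)))
N(t) = (-12 + t)²
N(J(3)) - 1*(-30743) = (-12 + (⅑)*(-1 - 1*3)/(3*(-1 + 3)))² - 1*(-30743) = (-12 + (⅑)*(⅓)*(-1 - 3)/2)² + 30743 = (-12 + (⅑)*(⅓)*(½)*(-4))² + 30743 = (-12 - 2/27)² + 30743 = (-326/27)² + 30743 = 106276/729 + 30743 = 22517923/729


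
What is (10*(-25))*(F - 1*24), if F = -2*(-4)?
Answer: 4000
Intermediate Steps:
F = 8
(10*(-25))*(F - 1*24) = (10*(-25))*(8 - 1*24) = -250*(8 - 24) = -250*(-16) = 4000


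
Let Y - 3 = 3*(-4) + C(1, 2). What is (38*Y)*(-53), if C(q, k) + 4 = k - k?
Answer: 26182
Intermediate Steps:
C(q, k) = -4 (C(q, k) = -4 + (k - k) = -4 + 0 = -4)
Y = -13 (Y = 3 + (3*(-4) - 4) = 3 + (-12 - 4) = 3 - 16 = -13)
(38*Y)*(-53) = (38*(-13))*(-53) = -494*(-53) = 26182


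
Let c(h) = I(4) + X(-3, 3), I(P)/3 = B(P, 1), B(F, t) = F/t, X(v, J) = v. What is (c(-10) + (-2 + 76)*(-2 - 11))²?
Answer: 908209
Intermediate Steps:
I(P) = 3*P (I(P) = 3*(P/1) = 3*(P*1) = 3*P)
c(h) = 9 (c(h) = 3*4 - 3 = 12 - 3 = 9)
(c(-10) + (-2 + 76)*(-2 - 11))² = (9 + (-2 + 76)*(-2 - 11))² = (9 + 74*(-13))² = (9 - 962)² = (-953)² = 908209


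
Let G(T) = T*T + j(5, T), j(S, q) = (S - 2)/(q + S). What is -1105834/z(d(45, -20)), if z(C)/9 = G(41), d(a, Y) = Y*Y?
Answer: -50868364/695961 ≈ -73.091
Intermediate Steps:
j(S, q) = (-2 + S)/(S + q)
G(T) = T**2 + 3/(5 + T) (G(T) = T*T + (-2 + 5)/(5 + T) = T**2 + 3/(5 + T))
d(a, Y) = Y**2
z(C) = 695961/46 (z(C) = 9*((3 + 41**2*(5 + 41))/(5 + 41)) = 9*((3 + 1681*46)/46) = 9*((3 + 77326)/46) = 9*((1/46)*77329) = 9*(77329/46) = 695961/46)
-1105834/z(d(45, -20)) = -1105834/695961/46 = -1105834*46/695961 = -50868364/695961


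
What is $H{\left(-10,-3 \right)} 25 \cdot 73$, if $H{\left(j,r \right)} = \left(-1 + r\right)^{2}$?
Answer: $29200$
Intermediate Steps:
$H{\left(-10,-3 \right)} 25 \cdot 73 = \left(-1 - 3\right)^{2} \cdot 25 \cdot 73 = \left(-4\right)^{2} \cdot 25 \cdot 73 = 16 \cdot 25 \cdot 73 = 400 \cdot 73 = 29200$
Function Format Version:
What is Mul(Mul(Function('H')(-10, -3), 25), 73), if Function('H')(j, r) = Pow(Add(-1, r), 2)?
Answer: 29200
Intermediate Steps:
Mul(Mul(Function('H')(-10, -3), 25), 73) = Mul(Mul(Pow(Add(-1, -3), 2), 25), 73) = Mul(Mul(Pow(-4, 2), 25), 73) = Mul(Mul(16, 25), 73) = Mul(400, 73) = 29200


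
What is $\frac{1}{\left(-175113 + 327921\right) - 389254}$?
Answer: $- \frac{1}{236446} \approx -4.2293 \cdot 10^{-6}$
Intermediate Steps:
$\frac{1}{\left(-175113 + 327921\right) - 389254} = \frac{1}{152808 - 389254} = \frac{1}{-236446} = - \frac{1}{236446}$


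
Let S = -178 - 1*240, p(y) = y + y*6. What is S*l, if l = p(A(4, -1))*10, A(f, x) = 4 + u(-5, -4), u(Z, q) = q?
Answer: 0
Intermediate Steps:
A(f, x) = 0 (A(f, x) = 4 - 4 = 0)
p(y) = 7*y (p(y) = y + 6*y = 7*y)
l = 0 (l = (7*0)*10 = 0*10 = 0)
S = -418 (S = -178 - 240 = -418)
S*l = -418*0 = 0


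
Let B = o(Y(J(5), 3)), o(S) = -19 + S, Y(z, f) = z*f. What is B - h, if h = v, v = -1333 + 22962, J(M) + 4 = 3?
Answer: -21651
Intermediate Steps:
J(M) = -1 (J(M) = -4 + 3 = -1)
Y(z, f) = f*z
v = 21629
h = 21629
B = -22 (B = -19 + 3*(-1) = -19 - 3 = -22)
B - h = -22 - 1*21629 = -22 - 21629 = -21651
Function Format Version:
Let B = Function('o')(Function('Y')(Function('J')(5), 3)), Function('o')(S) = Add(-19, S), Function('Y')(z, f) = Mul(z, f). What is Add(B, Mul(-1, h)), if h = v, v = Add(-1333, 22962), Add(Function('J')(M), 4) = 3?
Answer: -21651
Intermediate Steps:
Function('J')(M) = -1 (Function('J')(M) = Add(-4, 3) = -1)
Function('Y')(z, f) = Mul(f, z)
v = 21629
h = 21629
B = -22 (B = Add(-19, Mul(3, -1)) = Add(-19, -3) = -22)
Add(B, Mul(-1, h)) = Add(-22, Mul(-1, 21629)) = Add(-22, -21629) = -21651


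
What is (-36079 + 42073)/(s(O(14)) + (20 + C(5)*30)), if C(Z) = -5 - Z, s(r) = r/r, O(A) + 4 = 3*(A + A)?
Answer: -666/31 ≈ -21.484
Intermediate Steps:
O(A) = -4 + 6*A (O(A) = -4 + 3*(A + A) = -4 + 3*(2*A) = -4 + 6*A)
s(r) = 1
(-36079 + 42073)/(s(O(14)) + (20 + C(5)*30)) = (-36079 + 42073)/(1 + (20 + (-5 - 1*5)*30)) = 5994/(1 + (20 + (-5 - 5)*30)) = 5994/(1 + (20 - 10*30)) = 5994/(1 + (20 - 300)) = 5994/(1 - 280) = 5994/(-279) = 5994*(-1/279) = -666/31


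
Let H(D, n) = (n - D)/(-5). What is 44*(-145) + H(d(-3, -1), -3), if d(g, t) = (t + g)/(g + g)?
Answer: -95689/15 ≈ -6379.3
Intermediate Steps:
d(g, t) = (g + t)/(2*g) (d(g, t) = (g + t)/((2*g)) = (g + t)*(1/(2*g)) = (g + t)/(2*g))
H(D, n) = -n/5 + D/5 (H(D, n) = (n - D)*(-1/5) = -n/5 + D/5)
44*(-145) + H(d(-3, -1), -3) = 44*(-145) + (-1/5*(-3) + ((1/2)*(-3 - 1)/(-3))/5) = -6380 + (3/5 + ((1/2)*(-1/3)*(-4))/5) = -6380 + (3/5 + (1/5)*(2/3)) = -6380 + (3/5 + 2/15) = -6380 + 11/15 = -95689/15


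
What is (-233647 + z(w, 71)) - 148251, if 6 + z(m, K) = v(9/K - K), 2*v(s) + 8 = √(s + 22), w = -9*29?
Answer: -381908 + I*√246370/142 ≈ -3.8191e+5 + 3.4955*I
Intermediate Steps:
w = -261
v(s) = -4 + √(22 + s)/2 (v(s) = -4 + √(s + 22)/2 = -4 + √(22 + s)/2)
z(m, K) = -10 + √(22 - K + 9/K)/2 (z(m, K) = -6 + (-4 + √(22 + (9/K - K))/2) = -6 + (-4 + √(22 + (-K + 9/K))/2) = -6 + (-4 + √(22 - K + 9/K)/2) = -10 + √(22 - K + 9/K)/2)
(-233647 + z(w, 71)) - 148251 = (-233647 + (-10 + √(22 - 1*71 + 9/71)/2)) - 148251 = (-233647 + (-10 + √(22 - 71 + 9*(1/71))/2)) - 148251 = (-233647 + (-10 + √(22 - 71 + 9/71)/2)) - 148251 = (-233647 + (-10 + √(-3470/71)/2)) - 148251 = (-233647 + (-10 + (I*√246370/71)/2)) - 148251 = (-233647 + (-10 + I*√246370/142)) - 148251 = (-233657 + I*√246370/142) - 148251 = -381908 + I*√246370/142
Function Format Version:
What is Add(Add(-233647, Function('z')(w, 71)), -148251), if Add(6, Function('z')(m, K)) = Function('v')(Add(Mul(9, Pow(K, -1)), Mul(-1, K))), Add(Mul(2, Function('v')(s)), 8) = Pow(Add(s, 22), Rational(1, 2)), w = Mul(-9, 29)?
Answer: Add(-381908, Mul(Rational(1, 142), I, Pow(246370, Rational(1, 2)))) ≈ Add(-3.8191e+5, Mul(3.4955, I))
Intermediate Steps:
w = -261
Function('v')(s) = Add(-4, Mul(Rational(1, 2), Pow(Add(22, s), Rational(1, 2)))) (Function('v')(s) = Add(-4, Mul(Rational(1, 2), Pow(Add(s, 22), Rational(1, 2)))) = Add(-4, Mul(Rational(1, 2), Pow(Add(22, s), Rational(1, 2)))))
Function('z')(m, K) = Add(-10, Mul(Rational(1, 2), Pow(Add(22, Mul(-1, K), Mul(9, Pow(K, -1))), Rational(1, 2)))) (Function('z')(m, K) = Add(-6, Add(-4, Mul(Rational(1, 2), Pow(Add(22, Add(Mul(9, Pow(K, -1)), Mul(-1, K))), Rational(1, 2))))) = Add(-6, Add(-4, Mul(Rational(1, 2), Pow(Add(22, Add(Mul(-1, K), Mul(9, Pow(K, -1)))), Rational(1, 2))))) = Add(-6, Add(-4, Mul(Rational(1, 2), Pow(Add(22, Mul(-1, K), Mul(9, Pow(K, -1))), Rational(1, 2))))) = Add(-10, Mul(Rational(1, 2), Pow(Add(22, Mul(-1, K), Mul(9, Pow(K, -1))), Rational(1, 2)))))
Add(Add(-233647, Function('z')(w, 71)), -148251) = Add(Add(-233647, Add(-10, Mul(Rational(1, 2), Pow(Add(22, Mul(-1, 71), Mul(9, Pow(71, -1))), Rational(1, 2))))), -148251) = Add(Add(-233647, Add(-10, Mul(Rational(1, 2), Pow(Add(22, -71, Mul(9, Rational(1, 71))), Rational(1, 2))))), -148251) = Add(Add(-233647, Add(-10, Mul(Rational(1, 2), Pow(Add(22, -71, Rational(9, 71)), Rational(1, 2))))), -148251) = Add(Add(-233647, Add(-10, Mul(Rational(1, 2), Pow(Rational(-3470, 71), Rational(1, 2))))), -148251) = Add(Add(-233647, Add(-10, Mul(Rational(1, 2), Mul(Rational(1, 71), I, Pow(246370, Rational(1, 2)))))), -148251) = Add(Add(-233647, Add(-10, Mul(Rational(1, 142), I, Pow(246370, Rational(1, 2))))), -148251) = Add(Add(-233657, Mul(Rational(1, 142), I, Pow(246370, Rational(1, 2)))), -148251) = Add(-381908, Mul(Rational(1, 142), I, Pow(246370, Rational(1, 2))))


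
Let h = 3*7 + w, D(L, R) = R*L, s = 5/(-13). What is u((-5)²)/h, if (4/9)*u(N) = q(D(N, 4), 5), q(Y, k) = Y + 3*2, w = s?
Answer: 6201/536 ≈ 11.569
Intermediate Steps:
s = -5/13 (s = 5*(-1/13) = -5/13 ≈ -0.38462)
w = -5/13 ≈ -0.38462
D(L, R) = L*R
q(Y, k) = 6 + Y (q(Y, k) = Y + 6 = 6 + Y)
u(N) = 27/2 + 9*N (u(N) = 9*(6 + N*4)/4 = 9*(6 + 4*N)/4 = 27/2 + 9*N)
h = 268/13 (h = 3*7 - 5/13 = 21 - 5/13 = 268/13 ≈ 20.615)
u((-5)²)/h = (27/2 + 9*(-5)²)/(268/13) = (27/2 + 9*25)*(13/268) = (27/2 + 225)*(13/268) = (477/2)*(13/268) = 6201/536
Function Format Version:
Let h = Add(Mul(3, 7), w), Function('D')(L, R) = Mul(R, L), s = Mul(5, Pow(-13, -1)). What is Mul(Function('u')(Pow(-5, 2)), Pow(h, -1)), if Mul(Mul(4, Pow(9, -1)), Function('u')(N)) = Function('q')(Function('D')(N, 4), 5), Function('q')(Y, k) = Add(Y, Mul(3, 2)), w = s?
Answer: Rational(6201, 536) ≈ 11.569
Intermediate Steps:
s = Rational(-5, 13) (s = Mul(5, Rational(-1, 13)) = Rational(-5, 13) ≈ -0.38462)
w = Rational(-5, 13) ≈ -0.38462
Function('D')(L, R) = Mul(L, R)
Function('q')(Y, k) = Add(6, Y) (Function('q')(Y, k) = Add(Y, 6) = Add(6, Y))
Function('u')(N) = Add(Rational(27, 2), Mul(9, N)) (Function('u')(N) = Mul(Rational(9, 4), Add(6, Mul(N, 4))) = Mul(Rational(9, 4), Add(6, Mul(4, N))) = Add(Rational(27, 2), Mul(9, N)))
h = Rational(268, 13) (h = Add(Mul(3, 7), Rational(-5, 13)) = Add(21, Rational(-5, 13)) = Rational(268, 13) ≈ 20.615)
Mul(Function('u')(Pow(-5, 2)), Pow(h, -1)) = Mul(Add(Rational(27, 2), Mul(9, Pow(-5, 2))), Pow(Rational(268, 13), -1)) = Mul(Add(Rational(27, 2), Mul(9, 25)), Rational(13, 268)) = Mul(Add(Rational(27, 2), 225), Rational(13, 268)) = Mul(Rational(477, 2), Rational(13, 268)) = Rational(6201, 536)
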